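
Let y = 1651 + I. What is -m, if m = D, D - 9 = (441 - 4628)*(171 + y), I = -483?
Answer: 5606384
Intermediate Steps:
y = 1168 (y = 1651 - 483 = 1168)
D = -5606384 (D = 9 + (441 - 4628)*(171 + 1168) = 9 - 4187*1339 = 9 - 5606393 = -5606384)
m = -5606384
-m = -1*(-5606384) = 5606384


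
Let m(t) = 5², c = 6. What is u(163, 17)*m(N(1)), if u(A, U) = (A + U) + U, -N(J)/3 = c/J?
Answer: 4925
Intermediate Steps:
N(J) = -18/J
u(A, U) = A + 2*U
m(t) = 25
u(163, 17)*m(N(1)) = (163 + 2*17)*25 = (163 + 34)*25 = 197*25 = 4925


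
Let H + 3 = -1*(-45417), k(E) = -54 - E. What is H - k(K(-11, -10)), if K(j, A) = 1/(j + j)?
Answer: 1000295/22 ≈ 45468.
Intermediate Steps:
K(j, A) = 1/(2*j)
H = 45414 (H = -3 - 1*(-45417) = -3 + 45417 = 45414)
H - k(K(-11, -10)) = 45414 - (-54 - 1/(2*(-11))) = 45414 - (-54 - (-1)/(2*11)) = 45414 - (-54 - 1*(-1/22)) = 45414 - (-54 + 1/22) = 45414 - 1*(-1187/22) = 45414 + 1187/22 = 1000295/22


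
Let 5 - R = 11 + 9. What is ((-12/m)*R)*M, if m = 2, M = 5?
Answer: 450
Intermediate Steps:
R = -15 (R = 5 - (11 + 9) = 5 - 1*20 = 5 - 20 = -15)
((-12/m)*R)*M = (-12/2*(-15))*5 = (-12*1/2*(-15))*5 = -6*(-15)*5 = 90*5 = 450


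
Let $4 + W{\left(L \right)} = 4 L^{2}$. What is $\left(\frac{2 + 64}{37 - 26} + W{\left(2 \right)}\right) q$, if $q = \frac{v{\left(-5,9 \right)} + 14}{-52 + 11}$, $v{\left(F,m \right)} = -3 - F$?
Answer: $- \frac{288}{41} \approx -7.0244$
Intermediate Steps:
$q = - \frac{16}{41}$ ($q = \frac{\left(-3 - -5\right) + 14}{-52 + 11} = \frac{\left(-3 + 5\right) + 14}{-41} = \left(2 + 14\right) \left(- \frac{1}{41}\right) = 16 \left(- \frac{1}{41}\right) = - \frac{16}{41} \approx -0.39024$)
$W{\left(L \right)} = -4 + 4 L^{2}$
$\left(\frac{2 + 64}{37 - 26} + W{\left(2 \right)}\right) q = \left(\frac{2 + 64}{37 - 26} - \left(4 - 4 \cdot 2^{2}\right)\right) \left(- \frac{16}{41}\right) = \left(\frac{66}{11} + \left(-4 + 4 \cdot 4\right)\right) \left(- \frac{16}{41}\right) = \left(66 \cdot \frac{1}{11} + \left(-4 + 16\right)\right) \left(- \frac{16}{41}\right) = \left(6 + 12\right) \left(- \frac{16}{41}\right) = 18 \left(- \frac{16}{41}\right) = - \frac{288}{41}$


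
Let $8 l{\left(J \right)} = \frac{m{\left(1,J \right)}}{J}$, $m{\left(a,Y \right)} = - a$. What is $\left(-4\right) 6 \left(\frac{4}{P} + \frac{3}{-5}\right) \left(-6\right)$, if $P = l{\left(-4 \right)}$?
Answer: $\frac{91728}{5} \approx 18346.0$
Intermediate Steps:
$l{\left(J \right)} = - \frac{1}{8 J}$ ($l{\left(J \right)} = \frac{\left(-1\right) 1 \frac{1}{J}}{8} = \frac{\left(-1\right) \frac{1}{J}}{8} = - \frac{1}{8 J}$)
$P = \frac{1}{32}$ ($P = - \frac{1}{8 \left(-4\right)} = \left(- \frac{1}{8}\right) \left(- \frac{1}{4}\right) = \frac{1}{32} \approx 0.03125$)
$\left(-4\right) 6 \left(\frac{4}{P} + \frac{3}{-5}\right) \left(-6\right) = \left(-4\right) 6 \left(4 \frac{1}{\frac{1}{32}} + \frac{3}{-5}\right) \left(-6\right) = - 24 \left(4 \cdot 32 + 3 \left(- \frac{1}{5}\right)\right) \left(-6\right) = - 24 \left(128 - \frac{3}{5}\right) \left(-6\right) = \left(-24\right) \frac{637}{5} \left(-6\right) = \left(- \frac{15288}{5}\right) \left(-6\right) = \frac{91728}{5}$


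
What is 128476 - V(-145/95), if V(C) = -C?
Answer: 2441015/19 ≈ 1.2847e+5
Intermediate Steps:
128476 - V(-145/95) = 128476 - (-1)*(-145/95) = 128476 - (-1)*(-145*1/95) = 128476 - (-1)*(-29)/19 = 128476 - 1*29/19 = 128476 - 29/19 = 2441015/19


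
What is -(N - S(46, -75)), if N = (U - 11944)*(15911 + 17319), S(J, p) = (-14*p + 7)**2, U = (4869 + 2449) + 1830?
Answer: 94028329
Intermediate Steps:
U = 9148 (U = 7318 + 1830 = 9148)
S(J, p) = (7 - 14*p)**2
N = -92911080 (N = (9148 - 11944)*(15911 + 17319) = -2796*33230 = -92911080)
-(N - S(46, -75)) = -(-92911080 - 49*(-1 + 2*(-75))**2) = -(-92911080 - 49*(-1 - 150)**2) = -(-92911080 - 49*(-151)**2) = -(-92911080 - 49*22801) = -(-92911080 - 1*1117249) = -(-92911080 - 1117249) = -1*(-94028329) = 94028329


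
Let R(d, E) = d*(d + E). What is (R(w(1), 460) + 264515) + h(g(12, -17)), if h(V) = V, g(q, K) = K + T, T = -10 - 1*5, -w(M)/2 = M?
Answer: 263567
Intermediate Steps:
w(M) = -2*M
T = -15 (T = -10 - 5 = -15)
g(q, K) = -15 + K (g(q, K) = K - 15 = -15 + K)
R(d, E) = d*(E + d)
(R(w(1), 460) + 264515) + h(g(12, -17)) = ((-2*1)*(460 - 2*1) + 264515) + (-15 - 17) = (-2*(460 - 2) + 264515) - 32 = (-2*458 + 264515) - 32 = (-916 + 264515) - 32 = 263599 - 32 = 263567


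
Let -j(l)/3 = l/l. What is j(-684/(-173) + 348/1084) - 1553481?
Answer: -1553484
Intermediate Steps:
j(l) = -3 (j(l) = -3*l/l = -3*1 = -3)
j(-684/(-173) + 348/1084) - 1553481 = -3 - 1553481 = -1553484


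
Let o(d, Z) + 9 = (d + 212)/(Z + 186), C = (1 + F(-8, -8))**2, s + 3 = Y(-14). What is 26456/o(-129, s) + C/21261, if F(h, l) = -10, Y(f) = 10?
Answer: -18093117019/5860949 ≈ -3087.1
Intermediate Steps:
s = 7 (s = -3 + 10 = 7)
C = 81 (C = (1 - 10)**2 = (-9)**2 = 81)
o(d, Z) = -9 + (212 + d)/(186 + Z) (o(d, Z) = -9 + (d + 212)/(Z + 186) = -9 + (212 + d)/(186 + Z))
26456/o(-129, s) + C/21261 = 26456/(((-1462 - 129 - 9*7)/(186 + 7))) + 81/21261 = 26456/(((-1462 - 129 - 63)/193)) + 81*(1/21261) = 26456/(((1/193)*(-1654))) + 27/7087 = 26456/(-1654/193) + 27/7087 = 26456*(-193/1654) + 27/7087 = -2553004/827 + 27/7087 = -18093117019/5860949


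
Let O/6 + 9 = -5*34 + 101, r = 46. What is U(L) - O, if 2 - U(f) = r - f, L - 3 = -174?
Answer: 253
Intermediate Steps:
L = -171 (L = 3 - 174 = -171)
O = -468 (O = -54 + 6*(-5*34 + 101) = -54 + 6*(-170 + 101) = -54 + 6*(-69) = -54 - 414 = -468)
U(f) = -44 + f (U(f) = 2 - (46 - f) = 2 + (-46 + f) = -44 + f)
U(L) - O = (-44 - 171) - 1*(-468) = -215 + 468 = 253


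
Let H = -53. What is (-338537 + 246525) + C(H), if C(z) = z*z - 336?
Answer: -89539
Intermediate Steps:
C(z) = -336 + z² (C(z) = z² - 336 = -336 + z²)
(-338537 + 246525) + C(H) = (-338537 + 246525) + (-336 + (-53)²) = -92012 + (-336 + 2809) = -92012 + 2473 = -89539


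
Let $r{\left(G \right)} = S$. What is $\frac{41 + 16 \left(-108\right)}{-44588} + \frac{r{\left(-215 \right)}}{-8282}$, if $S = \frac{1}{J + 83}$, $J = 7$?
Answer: $\frac{78588217}{2077187715} \approx 0.037834$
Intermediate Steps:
$S = \frac{1}{90}$ ($S = \frac{1}{7 + 83} = \frac{1}{90} \approx 0.011111$)
$r{\left(G \right)} = \frac{1}{90}$
$\frac{41 + 16 \left(-108\right)}{-44588} + \frac{r{\left(-215 \right)}}{-8282} = \frac{41 + 16 \left(-108\right)}{-44588} + \frac{1}{90 \left(-8282\right)} = \left(41 - 1728\right) \left(- \frac{1}{44588}\right) + \frac{1}{90} \left(- \frac{1}{8282}\right) = \left(-1687\right) \left(- \frac{1}{44588}\right) - \frac{1}{745380} = \frac{1687}{44588} - \frac{1}{745380} = \frac{78588217}{2077187715}$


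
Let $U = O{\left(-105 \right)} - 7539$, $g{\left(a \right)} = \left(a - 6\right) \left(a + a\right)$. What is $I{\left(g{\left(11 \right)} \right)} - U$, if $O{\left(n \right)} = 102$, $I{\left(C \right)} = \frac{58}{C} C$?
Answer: $7495$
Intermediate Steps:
$g{\left(a \right)} = 2 a \left(-6 + a\right)$ ($g{\left(a \right)} = \left(-6 + a\right) 2 a = 2 a \left(-6 + a\right)$)
$I{\left(C \right)} = 58$
$U = -7437$ ($U = 102 - 7539 = -7437$)
$I{\left(g{\left(11 \right)} \right)} - U = 58 - -7437 = 58 + 7437 = 7495$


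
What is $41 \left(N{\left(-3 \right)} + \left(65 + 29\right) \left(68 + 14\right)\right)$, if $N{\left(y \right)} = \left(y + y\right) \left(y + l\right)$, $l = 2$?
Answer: $316274$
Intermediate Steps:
$N{\left(y \right)} = 2 y \left(2 + y\right)$ ($N{\left(y \right)} = \left(y + y\right) \left(y + 2\right) = 2 y \left(2 + y\right)$)
$41 \left(N{\left(-3 \right)} + \left(65 + 29\right) \left(68 + 14\right)\right) = 41 \left(2 \left(-3\right) \left(2 - 3\right) + \left(65 + 29\right) \left(68 + 14\right)\right) = 41 \left(2 \left(-3\right) \left(-1\right) + 94 \cdot 82\right) = 41 \left(6 + 7708\right) = 41 \cdot 7714 = 316274$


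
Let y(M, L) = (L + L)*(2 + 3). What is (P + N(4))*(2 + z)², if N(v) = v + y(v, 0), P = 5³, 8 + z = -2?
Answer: 8256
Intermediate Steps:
z = -10 (z = -8 - 2 = -10)
y(M, L) = 10*L (y(M, L) = (2*L)*5 = 10*L)
P = 125
N(v) = v (N(v) = v + 10*0 = v + 0 = v)
(P + N(4))*(2 + z)² = (125 + 4)*(2 - 10)² = 129*(-8)² = 129*64 = 8256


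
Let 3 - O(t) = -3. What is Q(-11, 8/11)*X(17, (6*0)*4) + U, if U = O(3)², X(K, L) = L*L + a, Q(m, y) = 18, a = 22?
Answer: 432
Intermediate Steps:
O(t) = 6 (O(t) = 3 - 1*(-3) = 3 + 3 = 6)
X(K, L) = 22 + L² (X(K, L) = L*L + 22 = L² + 22 = 22 + L²)
U = 36 (U = 6² = 36)
Q(-11, 8/11)*X(17, (6*0)*4) + U = 18*(22 + ((6*0)*4)²) + 36 = 18*(22 + (0*4)²) + 36 = 18*(22 + 0²) + 36 = 18*(22 + 0) + 36 = 18*22 + 36 = 396 + 36 = 432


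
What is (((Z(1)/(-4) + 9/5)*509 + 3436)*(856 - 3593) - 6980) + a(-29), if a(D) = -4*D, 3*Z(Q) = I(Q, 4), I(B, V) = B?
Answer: -708164459/60 ≈ -1.1803e+7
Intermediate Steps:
Z(Q) = Q/3
(((Z(1)/(-4) + 9/5)*509 + 3436)*(856 - 3593) - 6980) + a(-29) = (((((⅓)*1)/(-4) + 9/5)*509 + 3436)*(856 - 3593) - 6980) - 4*(-29) = ((((⅓)*(-¼) + 9*(⅕))*509 + 3436)*(-2737) - 6980) + 116 = (((-1/12 + 9/5)*509 + 3436)*(-2737) - 6980) + 116 = (((103/60)*509 + 3436)*(-2737) - 6980) + 116 = ((52427/60 + 3436)*(-2737) - 6980) + 116 = ((258587/60)*(-2737) - 6980) + 116 = (-707752619/60 - 6980) + 116 = -708171419/60 + 116 = -708164459/60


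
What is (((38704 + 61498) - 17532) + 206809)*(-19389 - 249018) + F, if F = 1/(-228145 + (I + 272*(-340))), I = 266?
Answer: -24891314435153128/320359 ≈ -7.7698e+10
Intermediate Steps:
F = -1/320359 (F = 1/(-228145 + (266 + 272*(-340))) = 1/(-228145 + (266 - 92480)) = 1/(-228145 - 92214) = 1/(-320359) = -1/320359 ≈ -3.1215e-6)
(((38704 + 61498) - 17532) + 206809)*(-19389 - 249018) + F = (((38704 + 61498) - 17532) + 206809)*(-19389 - 249018) - 1/320359 = ((100202 - 17532) + 206809)*(-268407) - 1/320359 = (82670 + 206809)*(-268407) - 1/320359 = 289479*(-268407) - 1/320359 = -77698189953 - 1/320359 = -24891314435153128/320359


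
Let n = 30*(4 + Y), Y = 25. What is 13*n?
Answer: 11310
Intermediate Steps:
n = 870 (n = 30*(4 + 25) = 30*29 = 870)
13*n = 13*870 = 11310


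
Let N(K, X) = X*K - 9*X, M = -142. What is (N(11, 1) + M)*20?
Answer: -2800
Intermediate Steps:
N(K, X) = -9*X + K*X (N(K, X) = K*X - 9*X = -9*X + K*X)
(N(11, 1) + M)*20 = (1*(-9 + 11) - 142)*20 = (1*2 - 142)*20 = (2 - 142)*20 = -140*20 = -2800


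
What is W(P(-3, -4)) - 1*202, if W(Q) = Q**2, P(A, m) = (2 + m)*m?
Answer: -138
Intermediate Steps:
P(A, m) = m*(2 + m)
W(P(-3, -4)) - 1*202 = (-4*(2 - 4))**2 - 1*202 = (-4*(-2))**2 - 202 = 8**2 - 202 = 64 - 202 = -138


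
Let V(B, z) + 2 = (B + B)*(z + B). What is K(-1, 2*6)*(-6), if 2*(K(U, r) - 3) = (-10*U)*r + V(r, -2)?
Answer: -1092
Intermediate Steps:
V(B, z) = -2 + 2*B*(B + z) (V(B, z) = -2 + (B + B)*(z + B) = -2 + (2*B)*(B + z) = -2 + 2*B*(B + z))
K(U, r) = 2 + r**2 - 2*r - 5*U*r (K(U, r) = 3 + ((-10*U)*r + (-2 + 2*r**2 + 2*r*(-2)))/2 = 3 + (-10*U*r + (-2 + 2*r**2 - 4*r))/2 = 3 + (-10*U*r + (-2 - 4*r + 2*r**2))/2 = 3 + (-2 - 4*r + 2*r**2 - 10*U*r)/2 = 3 + (-1 + r**2 - 2*r - 5*U*r) = 2 + r**2 - 2*r - 5*U*r)
K(-1, 2*6)*(-6) = (2 + (2*6)**2 - 4*6 - 5*(-1)*2*6)*(-6) = (2 + 12**2 - 2*12 - 5*(-1)*12)*(-6) = (2 + 144 - 24 + 60)*(-6) = 182*(-6) = -1092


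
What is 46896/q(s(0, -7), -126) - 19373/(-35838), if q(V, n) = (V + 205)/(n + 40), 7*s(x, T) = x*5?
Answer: -144532689463/7346790 ≈ -19673.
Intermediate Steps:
s(x, T) = 5*x/7 (s(x, T) = (x*5)/7 = (5*x)/7 = 5*x/7)
q(V, n) = (205 + V)/(40 + n)
46896/q(s(0, -7), -126) - 19373/(-35838) = 46896/(((205 + (5/7)*0)/(40 - 126))) - 19373/(-35838) = 46896/(((205 + 0)/(-86))) - 19373*(-1/35838) = 46896/((-1/86*205)) + 19373/35838 = 46896/(-205/86) + 19373/35838 = 46896*(-86/205) + 19373/35838 = -4033056/205 + 19373/35838 = -144532689463/7346790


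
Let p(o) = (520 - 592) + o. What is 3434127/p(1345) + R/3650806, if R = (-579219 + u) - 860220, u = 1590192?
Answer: 12537523364931/4647476038 ≈ 2697.7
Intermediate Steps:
p(o) = -72 + o
R = 150753 (R = (-579219 + 1590192) - 860220 = 1010973 - 860220 = 150753)
3434127/p(1345) + R/3650806 = 3434127/(-72 + 1345) + 150753/3650806 = 3434127/1273 + 150753*(1/3650806) = 3434127*(1/1273) + 150753/3650806 = 3434127/1273 + 150753/3650806 = 12537523364931/4647476038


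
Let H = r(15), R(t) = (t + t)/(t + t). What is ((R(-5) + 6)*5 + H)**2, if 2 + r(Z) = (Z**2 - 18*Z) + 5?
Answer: 49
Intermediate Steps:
R(t) = 1 (R(t) = (2*t)/((2*t)) = (2*t)*(1/(2*t)) = 1)
r(Z) = 3 + Z**2 - 18*Z (r(Z) = -2 + ((Z**2 - 18*Z) + 5) = -2 + (5 + Z**2 - 18*Z) = 3 + Z**2 - 18*Z)
H = -42 (H = 3 + 15**2 - 18*15 = 3 + 225 - 270 = -42)
((R(-5) + 6)*5 + H)**2 = ((1 + 6)*5 - 42)**2 = (7*5 - 42)**2 = (35 - 42)**2 = (-7)**2 = 49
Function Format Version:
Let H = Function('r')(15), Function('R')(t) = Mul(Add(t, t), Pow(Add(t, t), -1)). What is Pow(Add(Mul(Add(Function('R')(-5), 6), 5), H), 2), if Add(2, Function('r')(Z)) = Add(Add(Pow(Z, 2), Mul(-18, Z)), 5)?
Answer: 49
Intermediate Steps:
Function('R')(t) = 1 (Function('R')(t) = Mul(Mul(2, t), Pow(Mul(2, t), -1)) = Mul(Mul(2, t), Mul(Rational(1, 2), Pow(t, -1))) = 1)
Function('r')(Z) = Add(3, Pow(Z, 2), Mul(-18, Z)) (Function('r')(Z) = Add(-2, Add(Add(Pow(Z, 2), Mul(-18, Z)), 5)) = Add(-2, Add(5, Pow(Z, 2), Mul(-18, Z))) = Add(3, Pow(Z, 2), Mul(-18, Z)))
H = -42 (H = Add(3, Pow(15, 2), Mul(-18, 15)) = Add(3, 225, -270) = -42)
Pow(Add(Mul(Add(Function('R')(-5), 6), 5), H), 2) = Pow(Add(Mul(Add(1, 6), 5), -42), 2) = Pow(Add(Mul(7, 5), -42), 2) = Pow(Add(35, -42), 2) = Pow(-7, 2) = 49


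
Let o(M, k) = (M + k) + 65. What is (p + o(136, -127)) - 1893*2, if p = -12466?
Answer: -16178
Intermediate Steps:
o(M, k) = 65 + M + k
(p + o(136, -127)) - 1893*2 = (-12466 + (65 + 136 - 127)) - 1893*2 = (-12466 + 74) - 3786 = -12392 - 3786 = -16178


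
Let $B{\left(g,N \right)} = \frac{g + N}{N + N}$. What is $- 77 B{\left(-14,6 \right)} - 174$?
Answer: $- \frac{368}{3} \approx -122.67$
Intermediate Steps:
$B{\left(g,N \right)} = \frac{N + g}{2 N}$
$- 77 B{\left(-14,6 \right)} - 174 = - 77 \frac{6 - 14}{2 \cdot 6} - 174 = - 77 \cdot \frac{1}{2} \cdot \frac{1}{6} \left(-8\right) - 174 = \left(-77\right) \left(- \frac{2}{3}\right) - 174 = \frac{154}{3} - 174 = - \frac{368}{3}$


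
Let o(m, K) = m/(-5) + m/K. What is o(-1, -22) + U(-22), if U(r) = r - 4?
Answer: -2833/110 ≈ -25.755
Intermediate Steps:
o(m, K) = -m/5 + m/K (o(m, K) = m*(-⅕) + m/K = -m/5 + m/K)
U(r) = -4 + r
o(-1, -22) + U(-22) = (-⅕*(-1) - 1/(-22)) + (-4 - 22) = (⅕ - 1*(-1/22)) - 26 = (⅕ + 1/22) - 26 = 27/110 - 26 = -2833/110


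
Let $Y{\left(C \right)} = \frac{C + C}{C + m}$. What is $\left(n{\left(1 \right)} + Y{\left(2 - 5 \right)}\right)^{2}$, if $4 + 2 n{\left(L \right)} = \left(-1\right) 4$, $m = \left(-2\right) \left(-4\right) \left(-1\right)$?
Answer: $\frac{1444}{121} \approx 11.934$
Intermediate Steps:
$m = -8$ ($m = 8 \left(-1\right) = -8$)
$Y{\left(C \right)} = \frac{2 C}{-8 + C}$ ($Y{\left(C \right)} = \frac{C + C}{C - 8} = \frac{2 C}{-8 + C}$)
$n{\left(L \right)} = -4$ ($n{\left(L \right)} = -2 + \frac{\left(-1\right) 4}{2} = -2 + \frac{1}{2} \left(-4\right) = -2 - 2 = -4$)
$\left(n{\left(1 \right)} + Y{\left(2 - 5 \right)}\right)^{2} = \left(-4 + \frac{2 \left(2 - 5\right)}{-8 + \left(2 - 5\right)}\right)^{2} = \left(-4 + 2 \left(-3\right) \frac{1}{-8 - 3}\right)^{2} = \left(-4 + 2 \left(-3\right) \frac{1}{-11}\right)^{2} = \left(-4 + 2 \left(-3\right) \left(- \frac{1}{11}\right)\right)^{2} = \left(-4 + \frac{6}{11}\right)^{2} = \left(- \frac{38}{11}\right)^{2} = \frac{1444}{121}$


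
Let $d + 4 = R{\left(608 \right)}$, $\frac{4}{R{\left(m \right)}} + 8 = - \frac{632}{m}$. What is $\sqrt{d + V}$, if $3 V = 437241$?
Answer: $\frac{\sqrt{68785969119}}{687} \approx 381.76$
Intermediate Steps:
$V = 145747$ ($V = \frac{1}{3} \cdot 437241 = 145747$)
$R{\left(m \right)} = \frac{4}{-8 - \frac{632}{m}}$
$d = - \frac{3052}{687}$ ($d = -4 - \frac{608}{158 + 2 \cdot 608} = -4 - \frac{608}{158 + 1216} = -4 - \frac{608}{1374} = -4 - 608 \cdot \frac{1}{1374} = -4 - \frac{304}{687} = - \frac{3052}{687} \approx -4.4425$)
$\sqrt{d + V} = \sqrt{- \frac{3052}{687} + 145747} = \sqrt{\frac{100125137}{687}} = \frac{\sqrt{68785969119}}{687}$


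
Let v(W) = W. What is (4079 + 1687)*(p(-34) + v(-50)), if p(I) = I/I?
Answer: -282534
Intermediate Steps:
p(I) = 1
(4079 + 1687)*(p(-34) + v(-50)) = (4079 + 1687)*(1 - 50) = 5766*(-49) = -282534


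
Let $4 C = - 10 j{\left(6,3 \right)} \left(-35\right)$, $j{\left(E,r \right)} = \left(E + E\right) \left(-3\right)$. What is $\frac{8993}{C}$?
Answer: $- \frac{8993}{3150} \approx -2.8549$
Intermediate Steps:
$j{\left(E,r \right)} = - 6 E$ ($j{\left(E,r \right)} = 2 E \left(-3\right) = - 6 E$)
$C = -3150$ ($C = \frac{- 10 \left(\left(-6\right) 6\right) \left(-35\right)}{4} = \frac{\left(-10\right) \left(-36\right) \left(-35\right)}{4} = \frac{360 \left(-35\right)}{4} = \frac{1}{4} \left(-12600\right) = -3150$)
$\frac{8993}{C} = \frac{8993}{-3150} = 8993 \left(- \frac{1}{3150}\right) = - \frac{8993}{3150}$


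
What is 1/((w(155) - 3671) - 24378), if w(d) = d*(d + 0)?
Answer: -1/4024 ≈ -0.00024851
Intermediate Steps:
w(d) = d**2 (w(d) = d*d = d**2)
1/((w(155) - 3671) - 24378) = 1/((155**2 - 3671) - 24378) = 1/((24025 - 3671) - 24378) = 1/(20354 - 24378) = 1/(-4024) = -1/4024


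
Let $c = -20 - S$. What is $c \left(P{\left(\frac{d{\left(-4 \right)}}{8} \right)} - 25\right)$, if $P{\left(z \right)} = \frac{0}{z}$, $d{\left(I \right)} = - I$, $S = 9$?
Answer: $725$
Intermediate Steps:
$c = -29$ ($c = -20 - 9 = -29$)
$P{\left(z \right)} = 0$
$c \left(P{\left(\frac{d{\left(-4 \right)}}{8} \right)} - 25\right) = - 29 \left(0 - 25\right) = \left(-29\right) \left(-25\right) = 725$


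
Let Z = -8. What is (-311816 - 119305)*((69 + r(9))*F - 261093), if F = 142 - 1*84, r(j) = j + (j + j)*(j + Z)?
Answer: 110162193525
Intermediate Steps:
r(j) = j + 2*j*(-8 + j) (r(j) = j + (j + j)*(j - 8) = j + (2*j)*(-8 + j) = j + 2*j*(-8 + j))
F = 58 (F = 142 - 84 = 58)
(-311816 - 119305)*((69 + r(9))*F - 261093) = (-311816 - 119305)*((69 + 9*(-15 + 2*9))*58 - 261093) = -431121*((69 + 9*(-15 + 18))*58 - 261093) = -431121*((69 + 9*3)*58 - 261093) = -431121*((69 + 27)*58 - 261093) = -431121*(96*58 - 261093) = -431121*(5568 - 261093) = -431121*(-255525) = 110162193525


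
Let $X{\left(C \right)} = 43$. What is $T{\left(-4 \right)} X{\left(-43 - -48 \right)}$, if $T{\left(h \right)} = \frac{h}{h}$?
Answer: $43$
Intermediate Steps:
$T{\left(h \right)} = 1$
$T{\left(-4 \right)} X{\left(-43 - -48 \right)} = 1 \cdot 43 = 43$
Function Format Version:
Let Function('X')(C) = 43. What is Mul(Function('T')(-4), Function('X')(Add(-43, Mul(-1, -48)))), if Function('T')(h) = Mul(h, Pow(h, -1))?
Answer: 43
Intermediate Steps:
Function('T')(h) = 1
Mul(Function('T')(-4), Function('X')(Add(-43, Mul(-1, -48)))) = Mul(1, 43) = 43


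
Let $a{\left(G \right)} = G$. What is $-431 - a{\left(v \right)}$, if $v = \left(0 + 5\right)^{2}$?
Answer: $-456$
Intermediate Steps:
$v = 25$ ($v = 5^{2} = 25$)
$-431 - a{\left(v \right)} = -431 - 25 = -456$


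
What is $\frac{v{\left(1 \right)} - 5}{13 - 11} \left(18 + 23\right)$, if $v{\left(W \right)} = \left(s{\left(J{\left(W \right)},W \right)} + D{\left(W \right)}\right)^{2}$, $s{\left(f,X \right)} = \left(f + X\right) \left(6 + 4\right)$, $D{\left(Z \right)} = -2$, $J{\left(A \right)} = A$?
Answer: $\frac{13079}{2} \approx 6539.5$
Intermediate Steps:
$s{\left(f,X \right)} = 10 X + 10 f$ ($s{\left(f,X \right)} = \left(X + f\right) 10 = 10 X + 10 f$)
$v{\left(W \right)} = \left(-2 + 20 W\right)^{2}$ ($v{\left(W \right)} = \left(\left(10 W + 10 W\right) - 2\right)^{2} = \left(20 W - 2\right)^{2} = \left(-2 + 20 W\right)^{2}$)
$\frac{v{\left(1 \right)} - 5}{13 - 11} \left(18 + 23\right) = \frac{4 \left(-1 + 10 \cdot 1\right)^{2} - 5}{13 - 11} \left(18 + 23\right) = \frac{4 \left(-1 + 10\right)^{2} - 5}{2} \cdot 41 = \left(4 \cdot 9^{2} - 5\right) \frac{1}{2} \cdot 41 = \left(4 \cdot 81 - 5\right) \frac{1}{2} \cdot 41 = \left(324 - 5\right) \frac{1}{2} \cdot 41 = 319 \cdot \frac{1}{2} \cdot 41 = \frac{319}{2} \cdot 41 = \frac{13079}{2}$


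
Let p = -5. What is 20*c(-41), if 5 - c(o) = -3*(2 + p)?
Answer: -80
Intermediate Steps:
c(o) = -4 (c(o) = 5 - (-3)*(2 - 5) = 5 - (-3)*(-3) = 5 - 1*9 = 5 - 9 = -4)
20*c(-41) = 20*(-4) = -80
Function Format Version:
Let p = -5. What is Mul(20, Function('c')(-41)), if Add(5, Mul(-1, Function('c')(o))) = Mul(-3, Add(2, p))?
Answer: -80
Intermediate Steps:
Function('c')(o) = -4 (Function('c')(o) = Add(5, Mul(-1, Mul(-3, Add(2, -5)))) = Add(5, Mul(-1, Mul(-3, -3))) = Add(5, Mul(-1, 9)) = Add(5, -9) = -4)
Mul(20, Function('c')(-41)) = Mul(20, -4) = -80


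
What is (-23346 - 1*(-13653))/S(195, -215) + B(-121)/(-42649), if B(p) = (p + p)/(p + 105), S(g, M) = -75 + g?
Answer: -34449881/426490 ≈ -80.775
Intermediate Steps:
B(p) = 2*p/(105 + p) (B(p) = (2*p)/(105 + p) = 2*p/(105 + p))
(-23346 - 1*(-13653))/S(195, -215) + B(-121)/(-42649) = (-23346 - 1*(-13653))/(-75 + 195) + (2*(-121)/(105 - 121))/(-42649) = (-23346 + 13653)/120 + (2*(-121)/(-16))*(-1/42649) = -9693*1/120 + (2*(-121)*(-1/16))*(-1/42649) = -3231/40 + (121/8)*(-1/42649) = -3231/40 - 121/341192 = -34449881/426490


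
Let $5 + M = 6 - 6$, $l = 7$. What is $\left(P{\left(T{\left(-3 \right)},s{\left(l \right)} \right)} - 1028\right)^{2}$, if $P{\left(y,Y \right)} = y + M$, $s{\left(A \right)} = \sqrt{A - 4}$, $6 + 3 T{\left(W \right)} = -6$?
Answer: $1075369$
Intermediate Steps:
$T{\left(W \right)} = -4$ ($T{\left(W \right)} = -2 + \frac{1}{3} \left(-6\right) = -2 - 2 = -4$)
$s{\left(A \right)} = \sqrt{-4 + A}$
$M = -5$ ($M = -5 + \left(6 - 6\right) = -5 + 0 = -5$)
$P{\left(y,Y \right)} = -5 + y$ ($P{\left(y,Y \right)} = y - 5 = -5 + y$)
$\left(P{\left(T{\left(-3 \right)},s{\left(l \right)} \right)} - 1028\right)^{2} = \left(\left(-5 - 4\right) - 1028\right)^{2} = \left(-9 - 1028\right)^{2} = \left(-1037\right)^{2} = 1075369$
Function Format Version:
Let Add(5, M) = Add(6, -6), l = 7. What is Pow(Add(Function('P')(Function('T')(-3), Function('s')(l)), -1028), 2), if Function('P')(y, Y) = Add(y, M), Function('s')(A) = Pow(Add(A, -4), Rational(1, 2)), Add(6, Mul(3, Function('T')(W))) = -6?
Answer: 1075369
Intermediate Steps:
Function('T')(W) = -4 (Function('T')(W) = Add(-2, Mul(Rational(1, 3), -6)) = Add(-2, -2) = -4)
Function('s')(A) = Pow(Add(-4, A), Rational(1, 2))
M = -5 (M = Add(-5, Add(6, -6)) = Add(-5, 0) = -5)
Function('P')(y, Y) = Add(-5, y) (Function('P')(y, Y) = Add(y, -5) = Add(-5, y))
Pow(Add(Function('P')(Function('T')(-3), Function('s')(l)), -1028), 2) = Pow(Add(Add(-5, -4), -1028), 2) = Pow(Add(-9, -1028), 2) = Pow(-1037, 2) = 1075369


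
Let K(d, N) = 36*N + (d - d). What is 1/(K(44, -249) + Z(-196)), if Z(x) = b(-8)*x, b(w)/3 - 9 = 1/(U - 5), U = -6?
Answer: -11/156228 ≈ -7.0410e-5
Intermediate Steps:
b(w) = 294/11 (b(w) = 27 + 3/(-6 - 5) = 27 + 3/(-11) = 27 + 3*(-1/11) = 27 - 3/11 = 294/11)
K(d, N) = 36*N (K(d, N) = 36*N + 0 = 36*N)
Z(x) = 294*x/11
1/(K(44, -249) + Z(-196)) = 1/(36*(-249) + (294/11)*(-196)) = 1/(-8964 - 57624/11) = 1/(-156228/11) = -11/156228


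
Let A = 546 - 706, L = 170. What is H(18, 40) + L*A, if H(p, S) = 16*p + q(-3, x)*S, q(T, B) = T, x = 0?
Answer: -27032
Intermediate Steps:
H(p, S) = -3*S + 16*p (H(p, S) = 16*p - 3*S = -3*S + 16*p)
A = -160
H(18, 40) + L*A = (-3*40 + 16*18) + 170*(-160) = (-120 + 288) - 27200 = 168 - 27200 = -27032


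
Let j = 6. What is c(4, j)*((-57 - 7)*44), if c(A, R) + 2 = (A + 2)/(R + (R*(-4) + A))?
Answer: 47872/7 ≈ 6838.9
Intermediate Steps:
c(A, R) = -2 + (2 + A)/(A - 3*R) (c(A, R) = -2 + (A + 2)/(R + (R*(-4) + A)) = -2 + (2 + A)/(R + (-4*R + A)) = -2 + (2 + A)/(R + (A - 4*R)) = -2 + (2 + A)/(A - 3*R))
c(4, j)*((-57 - 7)*44) = ((2 - 1*4 + 6*6)/(4 - 3*6))*((-57 - 7)*44) = ((2 - 4 + 36)/(4 - 18))*(-64*44) = (34/(-14))*(-2816) = -1/14*34*(-2816) = -17/7*(-2816) = 47872/7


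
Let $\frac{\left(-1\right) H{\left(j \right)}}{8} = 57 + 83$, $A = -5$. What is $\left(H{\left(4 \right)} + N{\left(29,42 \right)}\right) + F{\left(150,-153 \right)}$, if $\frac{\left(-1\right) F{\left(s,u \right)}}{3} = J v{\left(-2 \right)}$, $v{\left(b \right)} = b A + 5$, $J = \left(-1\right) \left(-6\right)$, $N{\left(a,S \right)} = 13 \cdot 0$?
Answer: $-1390$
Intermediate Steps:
$N{\left(a,S \right)} = 0$
$H{\left(j \right)} = -1120$ ($H{\left(j \right)} = - 8 \left(57 + 83\right) = \left(-8\right) 140 = -1120$)
$J = 6$
$v{\left(b \right)} = 5 - 5 b$ ($v{\left(b \right)} = b \left(-5\right) + 5 = - 5 b + 5 = 5 - 5 b$)
$F{\left(s,u \right)} = -270$ ($F{\left(s,u \right)} = - 3 \cdot 6 \left(5 - -10\right) = - 3 \cdot 6 \left(5 + 10\right) = - 3 \cdot 6 \cdot 15 = \left(-3\right) 90 = -270$)
$\left(H{\left(4 \right)} + N{\left(29,42 \right)}\right) + F{\left(150,-153 \right)} = \left(-1120 + 0\right) - 270 = -1120 - 270 = -1390$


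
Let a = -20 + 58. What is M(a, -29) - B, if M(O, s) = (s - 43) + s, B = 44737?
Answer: -44838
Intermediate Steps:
a = 38
M(O, s) = -43 + 2*s (M(O, s) = (-43 + s) + s = -43 + 2*s)
M(a, -29) - B = (-43 + 2*(-29)) - 1*44737 = (-43 - 58) - 44737 = -101 - 44737 = -44838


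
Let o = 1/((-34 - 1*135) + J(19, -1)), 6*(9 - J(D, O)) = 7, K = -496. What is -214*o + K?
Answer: -478348/967 ≈ -494.67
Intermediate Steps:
J(D, O) = 47/6 (J(D, O) = 9 - 1/6*7 = 9 - 7/6 = 47/6)
o = -6/967 (o = 1/((-34 - 1*135) + 47/6) = 1/((-34 - 135) + 47/6) = 1/(-169 + 47/6) = 1/(-967/6) = -6/967 ≈ -0.0062048)
-214*o + K = -214*(-6/967) - 496 = 1284/967 - 496 = -478348/967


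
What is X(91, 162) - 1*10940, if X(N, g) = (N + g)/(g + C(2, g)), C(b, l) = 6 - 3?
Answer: -164077/15 ≈ -10938.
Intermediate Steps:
C(b, l) = 3
X(N, g) = (N + g)/(3 + g) (X(N, g) = (N + g)/(g + 3) = (N + g)/(3 + g))
X(91, 162) - 1*10940 = (91 + 162)/(3 + 162) - 1*10940 = 253/165 - 10940 = (1/165)*253 - 10940 = 23/15 - 10940 = -164077/15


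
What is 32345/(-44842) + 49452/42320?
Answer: 106085773/237214180 ≈ 0.44722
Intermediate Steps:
32345/(-44842) + 49452/42320 = 32345*(-1/44842) + 49452*(1/42320) = -32345/44842 + 12363/10580 = 106085773/237214180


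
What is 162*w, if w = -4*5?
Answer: -3240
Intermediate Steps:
w = -20
162*w = 162*(-20) = -3240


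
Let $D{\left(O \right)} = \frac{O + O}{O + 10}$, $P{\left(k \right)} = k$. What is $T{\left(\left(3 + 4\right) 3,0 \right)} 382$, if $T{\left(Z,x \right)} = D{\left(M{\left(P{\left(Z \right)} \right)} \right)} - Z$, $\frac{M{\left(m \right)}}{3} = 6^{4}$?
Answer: $- \frac{14149662}{1949} \approx -7260.0$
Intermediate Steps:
$M{\left(m \right)} = 3888$ ($M{\left(m \right)} = 3 \cdot 6^{4} = 3 \cdot 1296 = 3888$)
$D{\left(O \right)} = \frac{2 O}{10 + O}$
$T{\left(Z,x \right)} = \frac{3888}{1949} - Z$ ($T{\left(Z,x \right)} = 2 \cdot 3888 \frac{1}{10 + 3888} - Z = 2 \cdot 3888 \cdot \frac{1}{3898} - Z = \frac{3888}{1949} - Z$)
$T{\left(\left(3 + 4\right) 3,0 \right)} 382 = \left(\frac{3888}{1949} - \left(3 + 4\right) 3\right) 382 = \left(\frac{3888}{1949} - 7 \cdot 3\right) 382 = \left(\frac{3888}{1949} - 21\right) 382 = \left(- \frac{37041}{1949}\right) 382 = - \frac{14149662}{1949}$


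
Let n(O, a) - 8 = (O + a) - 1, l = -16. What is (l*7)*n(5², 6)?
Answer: -4256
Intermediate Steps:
n(O, a) = 7 + O + a (n(O, a) = 8 + ((O + a) - 1) = 8 + (-1 + O + a) = 7 + O + a)
(l*7)*n(5², 6) = (-16*7)*(7 + 5² + 6) = -112*(7 + 25 + 6) = -112*38 = -4256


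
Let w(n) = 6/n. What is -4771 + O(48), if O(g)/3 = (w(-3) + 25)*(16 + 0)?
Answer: -3667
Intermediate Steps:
O(g) = 1104 (O(g) = 3*((6/(-3) + 25)*(16 + 0)) = 3*((6*(-1/3) + 25)*16) = 3*((-2 + 25)*16) = 3*(23*16) = 3*368 = 1104)
-4771 + O(48) = -4771 + 1104 = -3667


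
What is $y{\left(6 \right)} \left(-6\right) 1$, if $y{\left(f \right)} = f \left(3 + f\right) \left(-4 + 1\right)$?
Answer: $972$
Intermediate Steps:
$y{\left(f \right)} = f \left(-9 - 3 f\right)$ ($y{\left(f \right)} = f \left(3 + f\right) \left(-3\right) = f \left(-9 - 3 f\right)$)
$y{\left(6 \right)} \left(-6\right) 1 = \left(-3\right) 6 \left(3 + 6\right) \left(-6\right) 1 = \left(-3\right) 6 \cdot 9 \left(-6\right) 1 = \left(-162\right) \left(-6\right) 1 = 972 \cdot 1 = 972$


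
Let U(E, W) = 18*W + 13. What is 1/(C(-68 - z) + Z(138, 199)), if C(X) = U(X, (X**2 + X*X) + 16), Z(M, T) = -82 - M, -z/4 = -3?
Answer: 1/230481 ≈ 4.3388e-6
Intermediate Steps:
z = 12 (z = -4*(-3) = 12)
U(E, W) = 13 + 18*W
C(X) = 301 + 36*X**2 (C(X) = 13 + 18*((X**2 + X*X) + 16) = 13 + 18*((X**2 + X**2) + 16) = 13 + 18*(2*X**2 + 16) = 13 + 18*(16 + 2*X**2) = 13 + (288 + 36*X**2) = 301 + 36*X**2)
1/(C(-68 - z) + Z(138, 199)) = 1/((301 + 36*(-68 - 1*12)**2) + (-82 - 1*138)) = 1/((301 + 36*(-68 - 12)**2) + (-82 - 138)) = 1/((301 + 36*(-80)**2) - 220) = 1/((301 + 36*6400) - 220) = 1/((301 + 230400) - 220) = 1/(230701 - 220) = 1/230481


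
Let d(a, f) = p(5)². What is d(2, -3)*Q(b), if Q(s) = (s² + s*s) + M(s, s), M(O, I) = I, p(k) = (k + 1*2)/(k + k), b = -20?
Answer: 1911/5 ≈ 382.20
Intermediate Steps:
p(k) = (2 + k)/(2*k) (p(k) = (k + 2)/((2*k)) = (2 + k)*(1/(2*k)) = (2 + k)/(2*k))
d(a, f) = 49/100 (d(a, f) = ((½)*(2 + 5)/5)² = ((½)*(⅕)*7)² = (7/10)² = 49/100)
Q(s) = s + 2*s² (Q(s) = (s² + s*s) + s = (s² + s²) + s = 2*s² + s = s + 2*s²)
d(2, -3)*Q(b) = 49*(-20*(1 + 2*(-20)))/100 = 49*(-20*(1 - 40))/100 = 49*(-20*(-39))/100 = (49/100)*780 = 1911/5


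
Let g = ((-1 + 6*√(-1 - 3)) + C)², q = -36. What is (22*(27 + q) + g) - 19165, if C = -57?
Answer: -16143 - 1392*I ≈ -16143.0 - 1392.0*I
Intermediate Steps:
g = (-58 + 12*I)² (g = ((-1 + 6*√(-1 - 3)) - 57)² = ((-1 + 6*√(-4)) - 57)² = ((-1 + 6*(2*I)) - 57)² = ((-1 + 12*I) - 57)² = (-58 + 12*I)² ≈ 3220.0 - 1392.0*I)
(22*(27 + q) + g) - 19165 = (22*(27 - 36) + (3220 - 1392*I)) - 19165 = (22*(-9) + (3220 - 1392*I)) - 19165 = (-198 + (3220 - 1392*I)) - 19165 = (3022 - 1392*I) - 19165 = -16143 - 1392*I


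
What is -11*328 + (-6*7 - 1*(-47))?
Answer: -3603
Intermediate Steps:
-11*328 + (-6*7 - 1*(-47)) = -3608 + (-42 + 47) = -3608 + 5 = -3603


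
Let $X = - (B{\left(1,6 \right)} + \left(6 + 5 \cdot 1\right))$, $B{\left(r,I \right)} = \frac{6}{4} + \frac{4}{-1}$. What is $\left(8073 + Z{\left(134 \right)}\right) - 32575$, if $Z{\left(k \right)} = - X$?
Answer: $- \frac{48987}{2} \approx -24494.0$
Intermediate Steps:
$B{\left(r,I \right)} = - \frac{5}{2}$ ($B{\left(r,I \right)} = 6 \cdot \frac{1}{4} + 4 \left(-1\right) = \frac{3}{2} - 4 = - \frac{5}{2}$)
$X = - \frac{17}{2}$ ($X = - (- \frac{5}{2} + \left(6 + 5 \cdot 1\right)) = - (- \frac{5}{2} + \left(6 + 5\right)) = - (- \frac{5}{2} + 11) = \left(-1\right) \frac{17}{2} = - \frac{17}{2} \approx -8.5$)
$Z{\left(k \right)} = \frac{17}{2}$ ($Z{\left(k \right)} = \left(-1\right) \left(- \frac{17}{2}\right) = \frac{17}{2}$)
$\left(8073 + Z{\left(134 \right)}\right) - 32575 = \left(8073 + \frac{17}{2}\right) - 32575 = \frac{16163}{2} - 32575 = - \frac{48987}{2}$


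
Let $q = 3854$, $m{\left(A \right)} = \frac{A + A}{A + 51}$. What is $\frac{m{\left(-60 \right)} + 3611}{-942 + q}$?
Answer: $\frac{10873}{8736} \approx 1.2446$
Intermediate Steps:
$m{\left(A \right)} = \frac{2 A}{51 + A}$
$\frac{m{\left(-60 \right)} + 3611}{-942 + q} = \frac{2 \left(-60\right) \frac{1}{51 - 60} + 3611}{-942 + 3854} = \frac{2 \left(-60\right) \frac{1}{-9} + 3611}{2912} = \left(2 \left(-60\right) \left(- \frac{1}{9}\right) + 3611\right) \frac{1}{2912} = \left(\frac{40}{3} + 3611\right) \frac{1}{2912} = \frac{10873}{3} \cdot \frac{1}{2912} = \frac{10873}{8736}$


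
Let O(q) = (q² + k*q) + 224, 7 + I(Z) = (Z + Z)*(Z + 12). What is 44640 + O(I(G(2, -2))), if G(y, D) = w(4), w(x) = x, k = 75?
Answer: 68580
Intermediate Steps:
G(y, D) = 4
I(Z) = -7 + 2*Z*(12 + Z) (I(Z) = -7 + (Z + Z)*(Z + 12) = -7 + (2*Z)*(12 + Z) = -7 + 2*Z*(12 + Z))
O(q) = 224 + q² + 75*q (O(q) = (q² + 75*q) + 224 = 224 + q² + 75*q)
44640 + O(I(G(2, -2))) = 44640 + (224 + (-7 + 2*4² + 24*4)² + 75*(-7 + 2*4² + 24*4)) = 44640 + (224 + (-7 + 2*16 + 96)² + 75*(-7 + 2*16 + 96)) = 44640 + (224 + (-7 + 32 + 96)² + 75*(-7 + 32 + 96)) = 44640 + (224 + 121² + 75*121) = 44640 + (224 + 14641 + 9075) = 44640 + 23940 = 68580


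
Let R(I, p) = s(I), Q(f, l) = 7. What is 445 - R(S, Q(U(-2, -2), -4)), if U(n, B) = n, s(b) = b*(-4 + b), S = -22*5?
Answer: -12095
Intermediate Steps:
S = -110
R(I, p) = I*(-4 + I)
445 - R(S, Q(U(-2, -2), -4)) = 445 - (-110)*(-4 - 110) = 445 - (-110)*(-114) = 445 - 1*12540 = 445 - 12540 = -12095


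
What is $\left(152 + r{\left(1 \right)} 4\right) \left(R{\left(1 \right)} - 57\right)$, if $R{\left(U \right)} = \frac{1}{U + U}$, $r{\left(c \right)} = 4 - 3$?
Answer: $-8814$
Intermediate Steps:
$r{\left(c \right)} = 1$ ($r{\left(c \right)} = 4 - 3 = 1$)
$R{\left(U \right)} = \frac{1}{2 U}$
$\left(152 + r{\left(1 \right)} 4\right) \left(R{\left(1 \right)} - 57\right) = \left(152 + 1 \cdot 4\right) \left(\frac{1}{2 \cdot 1} - 57\right) = \left(152 + 4\right) \left(\frac{1}{2} \cdot 1 - 57\right) = 156 \left(\frac{1}{2} - 57\right) = 156 \left(- \frac{113}{2}\right) = -8814$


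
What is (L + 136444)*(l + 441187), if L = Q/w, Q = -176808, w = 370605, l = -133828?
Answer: 5180705178094836/123535 ≈ 4.1937e+10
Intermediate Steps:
L = -58936/123535 (L = -176808/370605 = -176808*1/370605 = -58936/123535 ≈ -0.47708)
(L + 136444)*(l + 441187) = (-58936/123535 + 136444)*(-133828 + 441187) = (16855550604/123535)*307359 = 5180705178094836/123535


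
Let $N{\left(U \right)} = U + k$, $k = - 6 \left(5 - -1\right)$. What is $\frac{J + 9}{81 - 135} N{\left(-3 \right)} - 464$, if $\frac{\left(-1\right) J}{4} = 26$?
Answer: $- \frac{9587}{18} \approx -532.61$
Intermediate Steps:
$J = -104$ ($J = \left(-4\right) 26 = -104$)
$k = -36$ ($k = - 6 \left(5 + 1\right) = \left(-6\right) 6 = -36$)
$N{\left(U \right)} = -36 + U$ ($N{\left(U \right)} = U - 36 = -36 + U$)
$\frac{J + 9}{81 - 135} N{\left(-3 \right)} - 464 = \frac{-104 + 9}{81 - 135} \left(-36 - 3\right) - 464 = - \frac{95}{-54} \left(-39\right) - 464 = \left(-95\right) \left(- \frac{1}{54}\right) \left(-39\right) - 464 = \frac{95}{54} \left(-39\right) - 464 = - \frac{1235}{18} - 464 = - \frac{9587}{18}$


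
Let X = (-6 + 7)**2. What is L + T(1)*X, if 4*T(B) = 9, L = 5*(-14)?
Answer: -271/4 ≈ -67.750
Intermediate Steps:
L = -70
X = 1 (X = 1**2 = 1)
T(B) = 9/4 (T(B) = (1/4)*9 = 9/4)
L + T(1)*X = -70 + (9/4)*1 = -70 + 9/4 = -271/4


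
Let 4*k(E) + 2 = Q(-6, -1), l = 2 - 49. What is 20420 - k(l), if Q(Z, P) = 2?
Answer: 20420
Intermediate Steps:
l = -47
k(E) = 0 (k(E) = -½ + (¼)*2 = -½ + ½ = 0)
20420 - k(l) = 20420 - 1*0 = 20420 + 0 = 20420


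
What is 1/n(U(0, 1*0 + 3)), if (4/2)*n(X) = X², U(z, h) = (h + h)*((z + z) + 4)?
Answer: 1/288 ≈ 0.0034722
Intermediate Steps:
U(z, h) = 2*h*(4 + 2*z) (U(z, h) = (2*h)*(2*z + 4) = (2*h)*(4 + 2*z) = 2*h*(4 + 2*z))
n(X) = X²/2
1/n(U(0, 1*0 + 3)) = 1/((4*(1*0 + 3)*(2 + 0))²/2) = 1/((4*(0 + 3)*2)²/2) = 1/((4*3*2)²/2) = 1/((½)*24²) = 1/((½)*576) = 1/288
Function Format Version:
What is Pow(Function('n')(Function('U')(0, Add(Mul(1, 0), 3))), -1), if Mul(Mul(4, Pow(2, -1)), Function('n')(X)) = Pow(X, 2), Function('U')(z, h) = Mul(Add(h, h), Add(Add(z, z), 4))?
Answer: Rational(1, 288) ≈ 0.0034722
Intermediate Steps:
Function('U')(z, h) = Mul(2, h, Add(4, Mul(2, z))) (Function('U')(z, h) = Mul(Mul(2, h), Add(Mul(2, z), 4)) = Mul(Mul(2, h), Add(4, Mul(2, z))) = Mul(2, h, Add(4, Mul(2, z))))
Function('n')(X) = Mul(Rational(1, 2), Pow(X, 2))
Pow(Function('n')(Function('U')(0, Add(Mul(1, 0), 3))), -1) = Pow(Mul(Rational(1, 2), Pow(Mul(4, Add(Mul(1, 0), 3), Add(2, 0)), 2)), -1) = Pow(Mul(Rational(1, 2), Pow(Mul(4, Add(0, 3), 2), 2)), -1) = Pow(Mul(Rational(1, 2), Pow(Mul(4, 3, 2), 2)), -1) = Pow(Mul(Rational(1, 2), Pow(24, 2)), -1) = Pow(Mul(Rational(1, 2), 576), -1) = Pow(288, -1) = Rational(1, 288)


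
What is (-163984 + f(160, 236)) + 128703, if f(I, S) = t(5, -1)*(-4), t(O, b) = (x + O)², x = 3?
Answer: -35537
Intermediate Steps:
t(O, b) = (3 + O)²
f(I, S) = -256 (f(I, S) = (3 + 5)²*(-4) = 8²*(-4) = 64*(-4) = -256)
(-163984 + f(160, 236)) + 128703 = (-163984 - 256) + 128703 = -164240 + 128703 = -35537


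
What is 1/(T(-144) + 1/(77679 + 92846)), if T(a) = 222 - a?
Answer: 170525/62412151 ≈ 0.0027322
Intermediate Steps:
1/(T(-144) + 1/(77679 + 92846)) = 1/((222 - 1*(-144)) + 1/(77679 + 92846)) = 1/((222 + 144) + 1/170525) = 1/(366 + 1/170525) = 1/(62412151/170525) = 170525/62412151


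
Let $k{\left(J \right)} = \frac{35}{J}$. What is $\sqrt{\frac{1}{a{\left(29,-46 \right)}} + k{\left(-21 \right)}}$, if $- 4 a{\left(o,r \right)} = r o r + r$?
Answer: $\frac{i \sqrt{14100166077}}{91977} \approx 1.291 i$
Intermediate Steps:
$a{\left(o,r \right)} = - \frac{r}{4} - \frac{o r^{2}}{4}$ ($a{\left(o,r \right)} = - \frac{r o r + r}{4} = - \frac{o r r + r}{4} = - \frac{o r^{2} + r}{4} = - \frac{r + o r^{2}}{4} = - \frac{r}{4} - \frac{o r^{2}}{4}$)
$\sqrt{\frac{1}{a{\left(29,-46 \right)}} + k{\left(-21 \right)}} = \sqrt{\frac{1}{\left(- \frac{1}{4}\right) \left(-46\right) \left(1 + 29 \left(-46\right)\right)} + \frac{35}{-21}} = \sqrt{\frac{1}{\left(- \frac{1}{4}\right) \left(-46\right) \left(1 - 1334\right)} + 35 \left(- \frac{1}{21}\right)} = \sqrt{\frac{1}{\left(- \frac{1}{4}\right) \left(-46\right) \left(-1333\right)} - \frac{5}{3}} = \sqrt{\frac{1}{- \frac{30659}{2}} - \frac{5}{3}} = \sqrt{- \frac{2}{30659} - \frac{5}{3}} = \sqrt{- \frac{153301}{91977}} = \frac{i \sqrt{14100166077}}{91977}$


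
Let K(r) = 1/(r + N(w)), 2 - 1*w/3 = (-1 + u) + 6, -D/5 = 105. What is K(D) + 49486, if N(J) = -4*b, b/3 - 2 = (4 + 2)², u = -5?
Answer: 48545765/981 ≈ 49486.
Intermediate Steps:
D = -525 (D = -5*105 = -525)
w = 6 (w = 6 - 3*((-1 - 5) + 6) = 6 - 3*(-6 + 6) = 6 - 3*0 = 6 + 0 = 6)
b = 114 (b = 6 + 3*(4 + 2)² = 6 + 3*6² = 6 + 3*36 = 6 + 108 = 114)
N(J) = -456 (N(J) = -4*114 = -456)
K(r) = 1/(-456 + r) (K(r) = 1/(r - 456) = 1/(-456 + r))
K(D) + 49486 = 1/(-456 - 525) + 49486 = 1/(-981) + 49486 = -1/981 + 49486 = 48545765/981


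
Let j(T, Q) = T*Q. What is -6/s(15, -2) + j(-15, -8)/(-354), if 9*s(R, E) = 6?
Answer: -551/59 ≈ -9.3390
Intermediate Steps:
j(T, Q) = Q*T
s(R, E) = ⅔ (s(R, E) = (⅑)*6 = ⅔)
-6/s(15, -2) + j(-15, -8)/(-354) = -6/⅔ - 8*(-15)/(-354) = -6*3/2 + 120*(-1/354) = -9 - 20/59 = -551/59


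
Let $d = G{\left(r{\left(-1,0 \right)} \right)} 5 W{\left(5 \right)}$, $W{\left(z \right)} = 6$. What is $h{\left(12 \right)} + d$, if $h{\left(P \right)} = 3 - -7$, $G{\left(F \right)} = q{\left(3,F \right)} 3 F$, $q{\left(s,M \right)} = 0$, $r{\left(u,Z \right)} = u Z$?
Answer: $10$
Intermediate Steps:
$r{\left(u,Z \right)} = Z u$
$G{\left(F \right)} = 0$ ($G{\left(F \right)} = 0 \cdot 3 F = 0 F = 0$)
$h{\left(P \right)} = 10$ ($h{\left(P \right)} = 3 + 7 = 10$)
$d = 0$ ($d = 0 \cdot 5 \cdot 6 = 0 \cdot 6 = 0$)
$h{\left(12 \right)} + d = 10 + 0 = 10$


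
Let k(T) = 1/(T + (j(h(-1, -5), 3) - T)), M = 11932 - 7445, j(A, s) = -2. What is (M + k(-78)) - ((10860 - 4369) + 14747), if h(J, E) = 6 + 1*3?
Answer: -33503/2 ≈ -16752.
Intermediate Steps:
h(J, E) = 9 (h(J, E) = 6 + 3 = 9)
M = 4487
k(T) = -1/2 (k(T) = 1/(T + (-2 - T)) = 1/(-2) = -1/2)
(M + k(-78)) - ((10860 - 4369) + 14747) = (4487 - 1/2) - ((10860 - 4369) + 14747) = 8973/2 - (6491 + 14747) = 8973/2 - 1*21238 = 8973/2 - 21238 = -33503/2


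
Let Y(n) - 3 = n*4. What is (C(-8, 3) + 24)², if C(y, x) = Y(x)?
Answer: 1521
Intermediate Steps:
Y(n) = 3 + 4*n (Y(n) = 3 + n*4 = 3 + 4*n)
C(y, x) = 3 + 4*x
(C(-8, 3) + 24)² = ((3 + 4*3) + 24)² = ((3 + 12) + 24)² = (15 + 24)² = 39² = 1521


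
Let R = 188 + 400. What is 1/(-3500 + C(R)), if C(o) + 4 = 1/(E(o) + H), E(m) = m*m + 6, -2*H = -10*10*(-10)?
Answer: -345250/1209755999 ≈ -0.00028539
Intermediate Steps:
H = -500 (H = -(-10*10)*(-10)/2 = -(-50)*(-10) = -1/2*1000 = -500)
R = 588
E(m) = 6 + m**2 (E(m) = m**2 + 6 = 6 + m**2)
C(o) = -4 + 1/(-494 + o**2) (C(o) = -4 + 1/((6 + o**2) - 500) = -4 + 1/(-494 + o**2))
1/(-3500 + C(R)) = 1/(-3500 + (1977 - 4*588**2)/(-494 + 588**2)) = 1/(-3500 + (1977 - 4*345744)/(-494 + 345744)) = 1/(-3500 + (1977 - 1382976)/345250) = 1/(-3500 + (1/345250)*(-1380999)) = 1/(-3500 - 1380999/345250) = 1/(-1209755999/345250) = -345250/1209755999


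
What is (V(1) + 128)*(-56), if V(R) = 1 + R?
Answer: -7280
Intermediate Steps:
(V(1) + 128)*(-56) = ((1 + 1) + 128)*(-56) = (2 + 128)*(-56) = 130*(-56) = -7280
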